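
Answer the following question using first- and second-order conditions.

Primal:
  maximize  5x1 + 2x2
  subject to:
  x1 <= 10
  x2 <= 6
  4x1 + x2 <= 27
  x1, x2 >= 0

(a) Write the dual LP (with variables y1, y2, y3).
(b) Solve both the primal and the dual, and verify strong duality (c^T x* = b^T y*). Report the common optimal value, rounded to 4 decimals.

The standard primal-dual pair for 'max c^T x s.t. A x <= b, x >= 0' is:
  Dual:  min b^T y  s.t.  A^T y >= c,  y >= 0.

So the dual LP is:
  minimize  10y1 + 6y2 + 27y3
  subject to:
    y1 + 4y3 >= 5
    y2 + y3 >= 2
    y1, y2, y3 >= 0

Solving the primal: x* = (5.25, 6).
  primal value c^T x* = 38.25.
Solving the dual: y* = (0, 0.75, 1.25).
  dual value b^T y* = 38.25.
Strong duality: c^T x* = b^T y*. Confirmed.

38.25


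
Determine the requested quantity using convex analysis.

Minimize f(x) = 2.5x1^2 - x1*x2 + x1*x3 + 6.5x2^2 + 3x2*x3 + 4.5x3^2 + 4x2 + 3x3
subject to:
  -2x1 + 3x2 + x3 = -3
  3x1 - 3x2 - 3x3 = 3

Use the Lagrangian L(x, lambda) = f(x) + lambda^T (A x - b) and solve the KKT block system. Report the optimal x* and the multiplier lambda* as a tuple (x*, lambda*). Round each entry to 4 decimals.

Form the Lagrangian:
  L(x, lambda) = (1/2) x^T Q x + c^T x + lambda^T (A x - b)
Stationarity (grad_x L = 0): Q x + c + A^T lambda = 0.
Primal feasibility: A x = b.

This gives the KKT block system:
  [ Q   A^T ] [ x     ]   [-c ]
  [ A    0  ] [ lambda ] = [ b ]

Solving the linear system:
  x*      = (0.2917, -0.8542, 0.1458)
  lambda* = (4.5, 2.1806)
  f(x*)   = 1.9896

x* = (0.2917, -0.8542, 0.1458), lambda* = (4.5, 2.1806)


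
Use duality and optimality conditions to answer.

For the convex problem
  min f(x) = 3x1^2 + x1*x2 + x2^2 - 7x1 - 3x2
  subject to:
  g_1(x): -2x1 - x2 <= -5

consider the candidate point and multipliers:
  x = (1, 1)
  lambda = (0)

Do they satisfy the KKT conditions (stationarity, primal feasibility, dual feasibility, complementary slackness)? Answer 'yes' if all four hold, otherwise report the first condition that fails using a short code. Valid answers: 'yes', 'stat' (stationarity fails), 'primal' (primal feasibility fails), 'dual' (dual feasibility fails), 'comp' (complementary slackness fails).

Gradient of f: grad f(x) = Q x + c = (0, 0)
Constraint values g_i(x) = a_i^T x - b_i:
  g_1((1, 1)) = 2
Stationarity residual: grad f(x) + sum_i lambda_i a_i = (0, 0)
  -> stationarity OK
Primal feasibility (all g_i <= 0): FAILS
Dual feasibility (all lambda_i >= 0): OK
Complementary slackness (lambda_i * g_i(x) = 0 for all i): OK

Verdict: the first failing condition is primal_feasibility -> primal.

primal


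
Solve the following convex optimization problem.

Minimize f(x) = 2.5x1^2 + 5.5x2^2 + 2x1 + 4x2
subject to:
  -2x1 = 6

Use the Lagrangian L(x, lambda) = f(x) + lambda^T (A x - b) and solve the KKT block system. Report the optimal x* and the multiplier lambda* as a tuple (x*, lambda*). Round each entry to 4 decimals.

Form the Lagrangian:
  L(x, lambda) = (1/2) x^T Q x + c^T x + lambda^T (A x - b)
Stationarity (grad_x L = 0): Q x + c + A^T lambda = 0.
Primal feasibility: A x = b.

This gives the KKT block system:
  [ Q   A^T ] [ x     ]   [-c ]
  [ A    0  ] [ lambda ] = [ b ]

Solving the linear system:
  x*      = (-3, -0.3636)
  lambda* = (-6.5)
  f(x*)   = 15.7727

x* = (-3, -0.3636), lambda* = (-6.5)


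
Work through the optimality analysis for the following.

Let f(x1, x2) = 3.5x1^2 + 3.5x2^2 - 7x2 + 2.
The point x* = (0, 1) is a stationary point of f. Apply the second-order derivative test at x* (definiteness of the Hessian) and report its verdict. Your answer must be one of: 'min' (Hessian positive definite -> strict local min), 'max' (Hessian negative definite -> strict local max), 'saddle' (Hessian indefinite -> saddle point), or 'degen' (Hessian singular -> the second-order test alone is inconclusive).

Compute the Hessian H = grad^2 f:
  H = [[7, 0], [0, 7]]
Verify stationarity: grad f(x*) = H x* + g = (0, 0).
Eigenvalues of H: 7, 7.
Both eigenvalues > 0, so H is positive definite -> x* is a strict local min.

min


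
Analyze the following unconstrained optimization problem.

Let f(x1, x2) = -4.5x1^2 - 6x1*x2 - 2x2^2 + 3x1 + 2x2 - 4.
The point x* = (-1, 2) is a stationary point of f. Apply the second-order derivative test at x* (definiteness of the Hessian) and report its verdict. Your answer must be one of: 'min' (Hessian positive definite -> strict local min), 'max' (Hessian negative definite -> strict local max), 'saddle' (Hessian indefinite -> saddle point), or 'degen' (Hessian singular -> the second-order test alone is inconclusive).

Compute the Hessian H = grad^2 f:
  H = [[-9, -6], [-6, -4]]
Verify stationarity: grad f(x*) = H x* + g = (0, 0).
Eigenvalues of H: -13, 0.
H has a zero eigenvalue (singular; negative semidefinite but not definite), so H is neither positive definite, negative definite, nor indefinite. The second-order test alone is inconclusive -> degen.
(Indeed, f is constant along the null direction of H through x*, so x* is not a strict local extremum.)

degen


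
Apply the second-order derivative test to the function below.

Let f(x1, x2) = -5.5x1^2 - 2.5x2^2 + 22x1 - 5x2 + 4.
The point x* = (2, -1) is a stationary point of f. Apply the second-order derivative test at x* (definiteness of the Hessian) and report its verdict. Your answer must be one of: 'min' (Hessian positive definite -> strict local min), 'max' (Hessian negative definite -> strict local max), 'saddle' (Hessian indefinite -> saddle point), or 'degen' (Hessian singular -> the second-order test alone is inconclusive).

Compute the Hessian H = grad^2 f:
  H = [[-11, 0], [0, -5]]
Verify stationarity: grad f(x*) = H x* + g = (0, 0).
Eigenvalues of H: -11, -5.
Both eigenvalues < 0, so H is negative definite -> x* is a strict local max.

max


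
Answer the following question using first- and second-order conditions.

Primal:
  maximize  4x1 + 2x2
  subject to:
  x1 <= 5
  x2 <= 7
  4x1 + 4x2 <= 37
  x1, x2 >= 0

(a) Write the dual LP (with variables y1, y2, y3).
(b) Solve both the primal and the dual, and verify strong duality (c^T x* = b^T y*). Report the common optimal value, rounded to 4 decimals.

The standard primal-dual pair for 'max c^T x s.t. A x <= b, x >= 0' is:
  Dual:  min b^T y  s.t.  A^T y >= c,  y >= 0.

So the dual LP is:
  minimize  5y1 + 7y2 + 37y3
  subject to:
    y1 + 4y3 >= 4
    y2 + 4y3 >= 2
    y1, y2, y3 >= 0

Solving the primal: x* = (5, 4.25).
  primal value c^T x* = 28.5.
Solving the dual: y* = (2, 0, 0.5).
  dual value b^T y* = 28.5.
Strong duality: c^T x* = b^T y*. Confirmed.

28.5


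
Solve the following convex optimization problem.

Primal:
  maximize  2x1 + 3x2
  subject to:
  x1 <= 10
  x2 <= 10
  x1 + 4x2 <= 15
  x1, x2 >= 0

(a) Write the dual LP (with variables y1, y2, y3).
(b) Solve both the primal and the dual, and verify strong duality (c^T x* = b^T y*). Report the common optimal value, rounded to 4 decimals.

The standard primal-dual pair for 'max c^T x s.t. A x <= b, x >= 0' is:
  Dual:  min b^T y  s.t.  A^T y >= c,  y >= 0.

So the dual LP is:
  minimize  10y1 + 10y2 + 15y3
  subject to:
    y1 + y3 >= 2
    y2 + 4y3 >= 3
    y1, y2, y3 >= 0

Solving the primal: x* = (10, 1.25).
  primal value c^T x* = 23.75.
Solving the dual: y* = (1.25, 0, 0.75).
  dual value b^T y* = 23.75.
Strong duality: c^T x* = b^T y*. Confirmed.

23.75


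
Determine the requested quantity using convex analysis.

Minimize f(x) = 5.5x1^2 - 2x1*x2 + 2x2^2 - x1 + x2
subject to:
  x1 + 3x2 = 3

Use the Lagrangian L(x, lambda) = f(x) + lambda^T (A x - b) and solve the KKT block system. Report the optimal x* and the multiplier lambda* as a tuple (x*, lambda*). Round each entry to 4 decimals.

Form the Lagrangian:
  L(x, lambda) = (1/2) x^T Q x + c^T x + lambda^T (A x - b)
Stationarity (grad_x L = 0): Q x + c + A^T lambda = 0.
Primal feasibility: A x = b.

This gives the KKT block system:
  [ Q   A^T ] [ x     ]   [-c ]
  [ A    0  ] [ lambda ] = [ b ]

Solving the linear system:
  x*      = (0.3652, 0.8783)
  lambda* = (-1.2609)
  f(x*)   = 2.1478

x* = (0.3652, 0.8783), lambda* = (-1.2609)


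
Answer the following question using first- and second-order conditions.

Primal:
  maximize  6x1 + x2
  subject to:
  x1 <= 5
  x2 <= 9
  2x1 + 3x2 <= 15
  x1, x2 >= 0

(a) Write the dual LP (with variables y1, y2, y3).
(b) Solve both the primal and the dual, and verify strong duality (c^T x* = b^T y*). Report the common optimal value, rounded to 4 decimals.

The standard primal-dual pair for 'max c^T x s.t. A x <= b, x >= 0' is:
  Dual:  min b^T y  s.t.  A^T y >= c,  y >= 0.

So the dual LP is:
  minimize  5y1 + 9y2 + 15y3
  subject to:
    y1 + 2y3 >= 6
    y2 + 3y3 >= 1
    y1, y2, y3 >= 0

Solving the primal: x* = (5, 1.6667).
  primal value c^T x* = 31.6667.
Solving the dual: y* = (5.3333, 0, 0.3333).
  dual value b^T y* = 31.6667.
Strong duality: c^T x* = b^T y*. Confirmed.

31.6667


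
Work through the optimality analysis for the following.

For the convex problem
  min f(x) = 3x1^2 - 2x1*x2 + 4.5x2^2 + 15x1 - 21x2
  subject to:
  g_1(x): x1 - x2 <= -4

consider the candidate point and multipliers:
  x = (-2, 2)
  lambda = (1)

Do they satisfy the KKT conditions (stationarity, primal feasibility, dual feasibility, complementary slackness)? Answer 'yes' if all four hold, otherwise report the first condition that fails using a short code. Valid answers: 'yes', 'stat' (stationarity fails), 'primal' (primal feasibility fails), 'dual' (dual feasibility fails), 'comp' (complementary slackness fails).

Gradient of f: grad f(x) = Q x + c = (-1, 1)
Constraint values g_i(x) = a_i^T x - b_i:
  g_1((-2, 2)) = 0
Stationarity residual: grad f(x) + sum_i lambda_i a_i = (0, 0)
  -> stationarity OK
Primal feasibility (all g_i <= 0): OK
Dual feasibility (all lambda_i >= 0): OK
Complementary slackness (lambda_i * g_i(x) = 0 for all i): OK

Verdict: yes, KKT holds.

yes


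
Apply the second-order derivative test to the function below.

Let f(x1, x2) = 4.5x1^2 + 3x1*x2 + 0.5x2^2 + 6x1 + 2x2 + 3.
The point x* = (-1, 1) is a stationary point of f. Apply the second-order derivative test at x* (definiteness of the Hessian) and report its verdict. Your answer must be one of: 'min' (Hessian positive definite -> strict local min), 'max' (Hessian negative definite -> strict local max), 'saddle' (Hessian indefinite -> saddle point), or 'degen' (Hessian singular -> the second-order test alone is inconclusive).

Compute the Hessian H = grad^2 f:
  H = [[9, 3], [3, 1]]
Verify stationarity: grad f(x*) = H x* + g = (0, 0).
Eigenvalues of H: 0, 10.
H has a zero eigenvalue (singular; positive semidefinite but not definite), so H is neither positive definite, negative definite, nor indefinite. The second-order test alone is inconclusive -> degen.
(Indeed, f is constant along the null direction of H through x*, so x* is not a strict local extremum.)

degen


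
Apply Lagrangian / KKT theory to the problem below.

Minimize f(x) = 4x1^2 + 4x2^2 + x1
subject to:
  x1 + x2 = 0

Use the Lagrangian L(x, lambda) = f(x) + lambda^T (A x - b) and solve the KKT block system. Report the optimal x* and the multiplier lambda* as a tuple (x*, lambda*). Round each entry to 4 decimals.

Form the Lagrangian:
  L(x, lambda) = (1/2) x^T Q x + c^T x + lambda^T (A x - b)
Stationarity (grad_x L = 0): Q x + c + A^T lambda = 0.
Primal feasibility: A x = b.

This gives the KKT block system:
  [ Q   A^T ] [ x     ]   [-c ]
  [ A    0  ] [ lambda ] = [ b ]

Solving the linear system:
  x*      = (-0.0625, 0.0625)
  lambda* = (-0.5)
  f(x*)   = -0.0312

x* = (-0.0625, 0.0625), lambda* = (-0.5)


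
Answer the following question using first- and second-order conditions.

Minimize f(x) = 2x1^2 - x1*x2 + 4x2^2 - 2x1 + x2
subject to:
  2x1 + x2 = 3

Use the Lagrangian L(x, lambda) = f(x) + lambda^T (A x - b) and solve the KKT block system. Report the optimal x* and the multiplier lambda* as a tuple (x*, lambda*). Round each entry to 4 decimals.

Form the Lagrangian:
  L(x, lambda) = (1/2) x^T Q x + c^T x + lambda^T (A x - b)
Stationarity (grad_x L = 0): Q x + c + A^T lambda = 0.
Primal feasibility: A x = b.

This gives the KKT block system:
  [ Q   A^T ] [ x     ]   [-c ]
  [ A    0  ] [ lambda ] = [ b ]

Solving the linear system:
  x*      = (1.375, 0.25)
  lambda* = (-1.625)
  f(x*)   = 1.1875

x* = (1.375, 0.25), lambda* = (-1.625)


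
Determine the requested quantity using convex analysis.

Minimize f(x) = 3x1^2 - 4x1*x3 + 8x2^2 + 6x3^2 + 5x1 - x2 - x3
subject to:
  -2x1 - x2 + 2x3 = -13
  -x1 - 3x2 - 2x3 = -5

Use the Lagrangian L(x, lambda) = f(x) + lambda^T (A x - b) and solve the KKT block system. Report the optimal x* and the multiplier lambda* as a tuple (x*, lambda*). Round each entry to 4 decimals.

Form the Lagrangian:
  L(x, lambda) = (1/2) x^T Q x + c^T x + lambda^T (A x - b)
Stationarity (grad_x L = 0): Q x + c + A^T lambda = 0.
Primal feasibility: A x = b.

This gives the KKT block system:
  [ Q   A^T ] [ x     ]   [-c ]
  [ A    0  ] [ lambda ] = [ b ]

Solving the linear system:
  x*      = (4.3404, 1.2447, -1.5372)
  lambda* = (18.5319, 0.1277)
  f(x*)   = 131.7739

x* = (4.3404, 1.2447, -1.5372), lambda* = (18.5319, 0.1277)


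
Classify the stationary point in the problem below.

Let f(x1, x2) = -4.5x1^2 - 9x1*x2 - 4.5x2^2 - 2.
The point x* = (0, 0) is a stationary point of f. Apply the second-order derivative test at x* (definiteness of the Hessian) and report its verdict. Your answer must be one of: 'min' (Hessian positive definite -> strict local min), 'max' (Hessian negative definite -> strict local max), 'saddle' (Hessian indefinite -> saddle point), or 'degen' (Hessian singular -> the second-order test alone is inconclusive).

Compute the Hessian H = grad^2 f:
  H = [[-9, -9], [-9, -9]]
Verify stationarity: grad f(x*) = H x* + g = (0, 0).
Eigenvalues of H: -18, 0.
H has a zero eigenvalue (singular; negative semidefinite but not definite), so H is neither positive definite, negative definite, nor indefinite. The second-order test alone is inconclusive -> degen.
(Indeed, f is constant along the null direction of H through x*, so x* is not a strict local extremum.)

degen


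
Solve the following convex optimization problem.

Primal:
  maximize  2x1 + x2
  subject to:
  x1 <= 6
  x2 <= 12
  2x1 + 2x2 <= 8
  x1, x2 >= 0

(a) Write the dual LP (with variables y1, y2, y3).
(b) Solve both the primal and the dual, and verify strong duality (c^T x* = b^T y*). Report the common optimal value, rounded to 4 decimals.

The standard primal-dual pair for 'max c^T x s.t. A x <= b, x >= 0' is:
  Dual:  min b^T y  s.t.  A^T y >= c,  y >= 0.

So the dual LP is:
  minimize  6y1 + 12y2 + 8y3
  subject to:
    y1 + 2y3 >= 2
    y2 + 2y3 >= 1
    y1, y2, y3 >= 0

Solving the primal: x* = (4, 0).
  primal value c^T x* = 8.
Solving the dual: y* = (0, 0, 1).
  dual value b^T y* = 8.
Strong duality: c^T x* = b^T y*. Confirmed.

8


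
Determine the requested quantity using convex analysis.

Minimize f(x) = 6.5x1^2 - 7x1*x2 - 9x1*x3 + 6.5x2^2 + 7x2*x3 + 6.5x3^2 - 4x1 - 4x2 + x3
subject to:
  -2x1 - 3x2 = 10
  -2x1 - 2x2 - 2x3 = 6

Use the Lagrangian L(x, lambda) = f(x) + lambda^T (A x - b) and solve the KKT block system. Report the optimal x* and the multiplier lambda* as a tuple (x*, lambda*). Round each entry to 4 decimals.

Form the Lagrangian:
  L(x, lambda) = (1/2) x^T Q x + c^T x + lambda^T (A x - b)
Stationarity (grad_x L = 0): Q x + c + A^T lambda = 0.
Primal feasibility: A x = b.

This gives the KKT block system:
  [ Q   A^T ] [ x     ]   [-c ]
  [ A    0  ] [ lambda ] = [ b ]

Solving the linear system:
  x*      = (-1.3534, -2.431, 0.7845)
  lambda* = (-9, 3.181)
  f(x*)   = 43.4181

x* = (-1.3534, -2.431, 0.7845), lambda* = (-9, 3.181)


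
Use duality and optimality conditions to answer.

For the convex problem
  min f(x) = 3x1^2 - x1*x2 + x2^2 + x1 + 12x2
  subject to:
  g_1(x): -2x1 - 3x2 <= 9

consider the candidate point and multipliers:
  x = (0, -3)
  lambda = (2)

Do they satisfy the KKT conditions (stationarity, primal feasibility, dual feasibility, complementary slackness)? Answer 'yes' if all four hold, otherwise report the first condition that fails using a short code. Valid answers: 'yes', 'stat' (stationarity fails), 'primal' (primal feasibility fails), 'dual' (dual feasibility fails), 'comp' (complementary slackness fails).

Gradient of f: grad f(x) = Q x + c = (4, 6)
Constraint values g_i(x) = a_i^T x - b_i:
  g_1((0, -3)) = 0
Stationarity residual: grad f(x) + sum_i lambda_i a_i = (0, 0)
  -> stationarity OK
Primal feasibility (all g_i <= 0): OK
Dual feasibility (all lambda_i >= 0): OK
Complementary slackness (lambda_i * g_i(x) = 0 for all i): OK

Verdict: yes, KKT holds.

yes


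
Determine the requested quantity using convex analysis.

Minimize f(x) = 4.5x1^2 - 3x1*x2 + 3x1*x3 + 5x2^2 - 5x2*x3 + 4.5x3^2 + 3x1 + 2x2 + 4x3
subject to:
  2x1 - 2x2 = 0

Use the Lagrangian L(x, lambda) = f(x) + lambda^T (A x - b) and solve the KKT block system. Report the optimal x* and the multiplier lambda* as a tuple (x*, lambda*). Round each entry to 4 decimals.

Form the Lagrangian:
  L(x, lambda) = (1/2) x^T Q x + c^T x + lambda^T (A x - b)
Stationarity (grad_x L = 0): Q x + c + A^T lambda = 0.
Primal feasibility: A x = b.

This gives the KKT block system:
  [ Q   A^T ] [ x     ]   [-c ]
  [ A    0  ] [ lambda ] = [ b ]

Solving the linear system:
  x*      = (-0.469, -0.469, -0.5487)
  lambda* = (0.7301)
  f(x*)   = -2.2699

x* = (-0.469, -0.469, -0.5487), lambda* = (0.7301)


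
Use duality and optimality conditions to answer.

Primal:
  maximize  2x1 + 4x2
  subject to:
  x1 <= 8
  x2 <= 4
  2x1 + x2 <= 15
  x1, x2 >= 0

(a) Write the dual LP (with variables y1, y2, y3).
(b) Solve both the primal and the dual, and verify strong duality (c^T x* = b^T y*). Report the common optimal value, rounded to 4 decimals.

The standard primal-dual pair for 'max c^T x s.t. A x <= b, x >= 0' is:
  Dual:  min b^T y  s.t.  A^T y >= c,  y >= 0.

So the dual LP is:
  minimize  8y1 + 4y2 + 15y3
  subject to:
    y1 + 2y3 >= 2
    y2 + y3 >= 4
    y1, y2, y3 >= 0

Solving the primal: x* = (5.5, 4).
  primal value c^T x* = 27.
Solving the dual: y* = (0, 3, 1).
  dual value b^T y* = 27.
Strong duality: c^T x* = b^T y*. Confirmed.

27


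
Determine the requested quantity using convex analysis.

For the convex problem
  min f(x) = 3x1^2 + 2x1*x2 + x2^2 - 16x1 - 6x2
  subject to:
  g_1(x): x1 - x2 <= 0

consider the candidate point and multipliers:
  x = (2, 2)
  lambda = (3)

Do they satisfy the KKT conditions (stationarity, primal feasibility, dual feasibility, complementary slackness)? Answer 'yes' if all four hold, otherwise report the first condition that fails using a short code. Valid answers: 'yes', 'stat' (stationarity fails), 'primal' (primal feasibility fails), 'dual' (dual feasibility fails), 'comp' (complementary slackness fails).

Gradient of f: grad f(x) = Q x + c = (0, 2)
Constraint values g_i(x) = a_i^T x - b_i:
  g_1((2, 2)) = 0
Stationarity residual: grad f(x) + sum_i lambda_i a_i = (3, -1)
  -> stationarity FAILS
Primal feasibility (all g_i <= 0): OK
Dual feasibility (all lambda_i >= 0): OK
Complementary slackness (lambda_i * g_i(x) = 0 for all i): OK

Verdict: the first failing condition is stationarity -> stat.

stat


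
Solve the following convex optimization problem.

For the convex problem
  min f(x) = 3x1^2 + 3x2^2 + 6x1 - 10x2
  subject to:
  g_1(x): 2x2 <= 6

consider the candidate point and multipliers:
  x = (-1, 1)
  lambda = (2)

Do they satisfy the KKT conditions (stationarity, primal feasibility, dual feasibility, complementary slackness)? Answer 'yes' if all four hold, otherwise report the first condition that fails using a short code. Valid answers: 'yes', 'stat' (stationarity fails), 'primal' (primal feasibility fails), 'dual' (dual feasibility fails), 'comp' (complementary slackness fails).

Gradient of f: grad f(x) = Q x + c = (0, -4)
Constraint values g_i(x) = a_i^T x - b_i:
  g_1((-1, 1)) = -4
Stationarity residual: grad f(x) + sum_i lambda_i a_i = (0, 0)
  -> stationarity OK
Primal feasibility (all g_i <= 0): OK
Dual feasibility (all lambda_i >= 0): OK
Complementary slackness (lambda_i * g_i(x) = 0 for all i): FAILS

Verdict: the first failing condition is complementary_slackness -> comp.

comp


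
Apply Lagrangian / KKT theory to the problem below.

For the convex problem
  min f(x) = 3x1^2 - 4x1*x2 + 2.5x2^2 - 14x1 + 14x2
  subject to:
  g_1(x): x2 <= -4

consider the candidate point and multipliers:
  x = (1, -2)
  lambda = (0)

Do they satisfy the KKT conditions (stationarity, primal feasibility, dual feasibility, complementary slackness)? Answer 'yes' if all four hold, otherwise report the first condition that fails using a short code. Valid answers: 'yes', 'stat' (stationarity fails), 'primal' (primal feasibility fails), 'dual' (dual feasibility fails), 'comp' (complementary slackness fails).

Gradient of f: grad f(x) = Q x + c = (0, 0)
Constraint values g_i(x) = a_i^T x - b_i:
  g_1((1, -2)) = 2
Stationarity residual: grad f(x) + sum_i lambda_i a_i = (0, 0)
  -> stationarity OK
Primal feasibility (all g_i <= 0): FAILS
Dual feasibility (all lambda_i >= 0): OK
Complementary slackness (lambda_i * g_i(x) = 0 for all i): OK

Verdict: the first failing condition is primal_feasibility -> primal.

primal


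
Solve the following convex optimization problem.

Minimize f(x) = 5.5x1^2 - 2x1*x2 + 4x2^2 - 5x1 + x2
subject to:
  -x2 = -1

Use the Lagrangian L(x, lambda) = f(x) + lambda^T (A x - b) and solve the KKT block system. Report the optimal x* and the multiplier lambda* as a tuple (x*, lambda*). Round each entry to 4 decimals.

Form the Lagrangian:
  L(x, lambda) = (1/2) x^T Q x + c^T x + lambda^T (A x - b)
Stationarity (grad_x L = 0): Q x + c + A^T lambda = 0.
Primal feasibility: A x = b.

This gives the KKT block system:
  [ Q   A^T ] [ x     ]   [-c ]
  [ A    0  ] [ lambda ] = [ b ]

Solving the linear system:
  x*      = (0.6364, 1)
  lambda* = (7.7273)
  f(x*)   = 2.7727

x* = (0.6364, 1), lambda* = (7.7273)


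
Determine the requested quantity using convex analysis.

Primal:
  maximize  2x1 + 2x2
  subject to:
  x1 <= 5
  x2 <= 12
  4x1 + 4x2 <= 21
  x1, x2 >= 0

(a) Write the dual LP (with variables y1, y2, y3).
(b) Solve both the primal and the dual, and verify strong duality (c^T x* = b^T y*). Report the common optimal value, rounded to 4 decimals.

The standard primal-dual pair for 'max c^T x s.t. A x <= b, x >= 0' is:
  Dual:  min b^T y  s.t.  A^T y >= c,  y >= 0.

So the dual LP is:
  minimize  5y1 + 12y2 + 21y3
  subject to:
    y1 + 4y3 >= 2
    y2 + 4y3 >= 2
    y1, y2, y3 >= 0

Solving the primal: x* = (0, 5.25).
  primal value c^T x* = 10.5.
Solving the dual: y* = (0, 0, 0.5).
  dual value b^T y* = 10.5.
Strong duality: c^T x* = b^T y*. Confirmed.

10.5


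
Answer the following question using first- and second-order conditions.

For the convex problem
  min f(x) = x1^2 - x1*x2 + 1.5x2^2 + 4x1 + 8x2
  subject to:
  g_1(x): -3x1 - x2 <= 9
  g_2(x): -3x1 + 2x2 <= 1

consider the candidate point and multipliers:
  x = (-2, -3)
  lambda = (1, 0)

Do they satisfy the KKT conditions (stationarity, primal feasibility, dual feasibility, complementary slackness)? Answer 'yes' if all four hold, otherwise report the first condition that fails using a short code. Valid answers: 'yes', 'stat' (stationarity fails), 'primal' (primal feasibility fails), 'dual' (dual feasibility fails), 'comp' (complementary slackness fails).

Gradient of f: grad f(x) = Q x + c = (3, 1)
Constraint values g_i(x) = a_i^T x - b_i:
  g_1((-2, -3)) = 0
  g_2((-2, -3)) = -1
Stationarity residual: grad f(x) + sum_i lambda_i a_i = (0, 0)
  -> stationarity OK
Primal feasibility (all g_i <= 0): OK
Dual feasibility (all lambda_i >= 0): OK
Complementary slackness (lambda_i * g_i(x) = 0 for all i): OK

Verdict: yes, KKT holds.

yes


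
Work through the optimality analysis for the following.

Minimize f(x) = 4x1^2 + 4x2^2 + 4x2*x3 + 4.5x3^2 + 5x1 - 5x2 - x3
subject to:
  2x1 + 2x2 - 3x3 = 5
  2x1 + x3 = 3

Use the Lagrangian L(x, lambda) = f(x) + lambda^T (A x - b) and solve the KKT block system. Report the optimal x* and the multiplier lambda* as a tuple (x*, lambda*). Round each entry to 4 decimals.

Form the Lagrangian:
  L(x, lambda) = (1/2) x^T Q x + c^T x + lambda^T (A x - b)
Stationarity (grad_x L = 0): Q x + c + A^T lambda = 0.
Primal feasibility: A x = b.

This gives the KKT block system:
  [ Q   A^T ] [ x     ]   [-c ]
  [ A    0  ] [ lambda ] = [ b ]

Solving the linear system:
  x*      = (1.5042, 0.9831, -0.0085)
  lambda* = (-1.4153, -7.1017)
  f(x*)   = 15.4979

x* = (1.5042, 0.9831, -0.0085), lambda* = (-1.4153, -7.1017)


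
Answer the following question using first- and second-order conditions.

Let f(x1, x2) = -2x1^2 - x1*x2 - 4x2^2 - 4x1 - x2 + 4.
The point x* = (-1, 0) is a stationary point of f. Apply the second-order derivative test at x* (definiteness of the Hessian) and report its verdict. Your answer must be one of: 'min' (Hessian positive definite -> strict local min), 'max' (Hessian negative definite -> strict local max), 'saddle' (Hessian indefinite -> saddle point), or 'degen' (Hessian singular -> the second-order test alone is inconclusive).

Compute the Hessian H = grad^2 f:
  H = [[-4, -1], [-1, -8]]
Verify stationarity: grad f(x*) = H x* + g = (0, 0).
Eigenvalues of H: -8.2361, -3.7639.
Both eigenvalues < 0, so H is negative definite -> x* is a strict local max.

max


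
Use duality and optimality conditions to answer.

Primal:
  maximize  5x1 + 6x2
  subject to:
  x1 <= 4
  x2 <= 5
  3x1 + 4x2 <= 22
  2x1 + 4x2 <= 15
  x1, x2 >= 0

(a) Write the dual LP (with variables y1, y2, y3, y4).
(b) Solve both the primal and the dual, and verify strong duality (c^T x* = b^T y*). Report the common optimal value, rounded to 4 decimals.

The standard primal-dual pair for 'max c^T x s.t. A x <= b, x >= 0' is:
  Dual:  min b^T y  s.t.  A^T y >= c,  y >= 0.

So the dual LP is:
  minimize  4y1 + 5y2 + 22y3 + 15y4
  subject to:
    y1 + 3y3 + 2y4 >= 5
    y2 + 4y3 + 4y4 >= 6
    y1, y2, y3, y4 >= 0

Solving the primal: x* = (4, 1.75).
  primal value c^T x* = 30.5.
Solving the dual: y* = (2, 0, 0, 1.5).
  dual value b^T y* = 30.5.
Strong duality: c^T x* = b^T y*. Confirmed.

30.5


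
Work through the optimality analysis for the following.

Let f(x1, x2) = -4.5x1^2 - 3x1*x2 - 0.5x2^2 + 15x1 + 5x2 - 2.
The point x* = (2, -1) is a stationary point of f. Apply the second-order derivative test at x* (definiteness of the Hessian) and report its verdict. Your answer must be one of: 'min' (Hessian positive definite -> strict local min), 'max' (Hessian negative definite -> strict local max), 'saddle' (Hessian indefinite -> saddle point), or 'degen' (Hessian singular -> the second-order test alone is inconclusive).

Compute the Hessian H = grad^2 f:
  H = [[-9, -3], [-3, -1]]
Verify stationarity: grad f(x*) = H x* + g = (0, 0).
Eigenvalues of H: -10, 0.
H has a zero eigenvalue (singular; negative semidefinite but not definite), so H is neither positive definite, negative definite, nor indefinite. The second-order test alone is inconclusive -> degen.
(Indeed, f is constant along the null direction of H through x*, so x* is not a strict local extremum.)

degen


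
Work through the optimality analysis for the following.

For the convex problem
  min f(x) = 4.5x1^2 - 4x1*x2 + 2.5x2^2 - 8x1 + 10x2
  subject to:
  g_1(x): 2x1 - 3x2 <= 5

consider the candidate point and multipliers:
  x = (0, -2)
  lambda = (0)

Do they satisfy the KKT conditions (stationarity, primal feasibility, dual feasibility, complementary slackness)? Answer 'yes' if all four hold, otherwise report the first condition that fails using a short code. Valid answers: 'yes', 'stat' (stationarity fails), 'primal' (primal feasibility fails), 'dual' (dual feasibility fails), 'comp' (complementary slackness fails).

Gradient of f: grad f(x) = Q x + c = (0, 0)
Constraint values g_i(x) = a_i^T x - b_i:
  g_1((0, -2)) = 1
Stationarity residual: grad f(x) + sum_i lambda_i a_i = (0, 0)
  -> stationarity OK
Primal feasibility (all g_i <= 0): FAILS
Dual feasibility (all lambda_i >= 0): OK
Complementary slackness (lambda_i * g_i(x) = 0 for all i): OK

Verdict: the first failing condition is primal_feasibility -> primal.

primal


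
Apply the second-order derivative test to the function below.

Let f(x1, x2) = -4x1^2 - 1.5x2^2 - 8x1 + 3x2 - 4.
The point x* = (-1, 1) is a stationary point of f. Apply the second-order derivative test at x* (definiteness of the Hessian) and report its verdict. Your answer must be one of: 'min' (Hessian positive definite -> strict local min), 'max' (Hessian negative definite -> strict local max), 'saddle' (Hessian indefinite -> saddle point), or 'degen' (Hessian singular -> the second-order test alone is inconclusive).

Compute the Hessian H = grad^2 f:
  H = [[-8, 0], [0, -3]]
Verify stationarity: grad f(x*) = H x* + g = (0, 0).
Eigenvalues of H: -8, -3.
Both eigenvalues < 0, so H is negative definite -> x* is a strict local max.

max


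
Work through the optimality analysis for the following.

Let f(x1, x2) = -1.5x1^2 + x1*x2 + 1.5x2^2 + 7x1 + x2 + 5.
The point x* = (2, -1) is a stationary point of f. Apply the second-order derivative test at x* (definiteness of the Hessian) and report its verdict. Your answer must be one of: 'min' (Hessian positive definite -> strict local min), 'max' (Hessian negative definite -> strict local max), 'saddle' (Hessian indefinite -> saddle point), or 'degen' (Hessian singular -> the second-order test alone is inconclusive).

Compute the Hessian H = grad^2 f:
  H = [[-3, 1], [1, 3]]
Verify stationarity: grad f(x*) = H x* + g = (0, 0).
Eigenvalues of H: -3.1623, 3.1623.
Eigenvalues have mixed signs, so H is indefinite -> x* is a saddle point.

saddle


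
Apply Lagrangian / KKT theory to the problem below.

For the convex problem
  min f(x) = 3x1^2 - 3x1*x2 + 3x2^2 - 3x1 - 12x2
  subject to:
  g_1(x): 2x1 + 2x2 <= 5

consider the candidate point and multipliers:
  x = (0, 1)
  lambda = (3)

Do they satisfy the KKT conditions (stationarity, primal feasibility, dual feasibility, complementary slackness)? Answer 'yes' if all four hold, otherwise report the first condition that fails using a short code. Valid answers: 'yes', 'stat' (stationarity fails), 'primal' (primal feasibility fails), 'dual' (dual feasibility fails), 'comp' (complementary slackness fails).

Gradient of f: grad f(x) = Q x + c = (-6, -6)
Constraint values g_i(x) = a_i^T x - b_i:
  g_1((0, 1)) = -3
Stationarity residual: grad f(x) + sum_i lambda_i a_i = (0, 0)
  -> stationarity OK
Primal feasibility (all g_i <= 0): OK
Dual feasibility (all lambda_i >= 0): OK
Complementary slackness (lambda_i * g_i(x) = 0 for all i): FAILS

Verdict: the first failing condition is complementary_slackness -> comp.

comp


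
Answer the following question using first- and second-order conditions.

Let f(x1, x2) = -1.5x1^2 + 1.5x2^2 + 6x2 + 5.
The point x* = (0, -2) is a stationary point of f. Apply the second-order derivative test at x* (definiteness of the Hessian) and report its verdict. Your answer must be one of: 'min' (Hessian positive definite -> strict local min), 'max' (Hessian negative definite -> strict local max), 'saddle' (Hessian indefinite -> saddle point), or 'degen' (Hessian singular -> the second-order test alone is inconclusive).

Compute the Hessian H = grad^2 f:
  H = [[-3, 0], [0, 3]]
Verify stationarity: grad f(x*) = H x* + g = (0, 0).
Eigenvalues of H: -3, 3.
Eigenvalues have mixed signs, so H is indefinite -> x* is a saddle point.

saddle


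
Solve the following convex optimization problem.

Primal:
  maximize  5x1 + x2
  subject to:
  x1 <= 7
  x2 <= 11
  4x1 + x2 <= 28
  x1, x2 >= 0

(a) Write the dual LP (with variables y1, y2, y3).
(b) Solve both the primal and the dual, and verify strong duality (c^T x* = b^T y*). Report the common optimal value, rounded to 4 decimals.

The standard primal-dual pair for 'max c^T x s.t. A x <= b, x >= 0' is:
  Dual:  min b^T y  s.t.  A^T y >= c,  y >= 0.

So the dual LP is:
  minimize  7y1 + 11y2 + 28y3
  subject to:
    y1 + 4y3 >= 5
    y2 + y3 >= 1
    y1, y2, y3 >= 0

Solving the primal: x* = (7, 0).
  primal value c^T x* = 35.
Solving the dual: y* = (1, 0, 1).
  dual value b^T y* = 35.
Strong duality: c^T x* = b^T y*. Confirmed.

35


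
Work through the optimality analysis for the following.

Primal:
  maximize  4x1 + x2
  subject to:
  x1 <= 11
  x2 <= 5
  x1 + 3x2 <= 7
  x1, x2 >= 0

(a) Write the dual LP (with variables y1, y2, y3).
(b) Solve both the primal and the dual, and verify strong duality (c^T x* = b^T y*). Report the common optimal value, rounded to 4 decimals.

The standard primal-dual pair for 'max c^T x s.t. A x <= b, x >= 0' is:
  Dual:  min b^T y  s.t.  A^T y >= c,  y >= 0.

So the dual LP is:
  minimize  11y1 + 5y2 + 7y3
  subject to:
    y1 + y3 >= 4
    y2 + 3y3 >= 1
    y1, y2, y3 >= 0

Solving the primal: x* = (7, 0).
  primal value c^T x* = 28.
Solving the dual: y* = (0, 0, 4).
  dual value b^T y* = 28.
Strong duality: c^T x* = b^T y*. Confirmed.

28


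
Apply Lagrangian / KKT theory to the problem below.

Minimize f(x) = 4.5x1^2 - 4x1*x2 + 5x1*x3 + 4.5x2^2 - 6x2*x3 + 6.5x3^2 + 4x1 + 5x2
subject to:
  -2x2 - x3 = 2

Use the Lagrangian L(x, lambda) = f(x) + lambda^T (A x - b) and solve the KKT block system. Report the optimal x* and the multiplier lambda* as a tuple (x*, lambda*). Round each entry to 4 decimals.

Form the Lagrangian:
  L(x, lambda) = (1/2) x^T Q x + c^T x + lambda^T (A x - b)
Stationarity (grad_x L = 0): Q x + c + A^T lambda = 0.
Primal feasibility: A x = b.

This gives the KKT block system:
  [ Q   A^T ] [ x     ]   [-c ]
  [ A    0  ] [ lambda ] = [ b ]

Solving the linear system:
  x*      = (-0.8014, -0.9438, -0.1125)
  lambda* = (0.1933)
  f(x*)   = -4.1555

x* = (-0.8014, -0.9438, -0.1125), lambda* = (0.1933)


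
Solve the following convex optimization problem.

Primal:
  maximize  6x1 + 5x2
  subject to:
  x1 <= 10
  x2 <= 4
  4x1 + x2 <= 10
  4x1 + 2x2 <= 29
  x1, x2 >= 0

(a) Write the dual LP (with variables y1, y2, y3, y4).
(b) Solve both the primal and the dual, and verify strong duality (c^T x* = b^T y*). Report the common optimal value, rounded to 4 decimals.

The standard primal-dual pair for 'max c^T x s.t. A x <= b, x >= 0' is:
  Dual:  min b^T y  s.t.  A^T y >= c,  y >= 0.

So the dual LP is:
  minimize  10y1 + 4y2 + 10y3 + 29y4
  subject to:
    y1 + 4y3 + 4y4 >= 6
    y2 + y3 + 2y4 >= 5
    y1, y2, y3, y4 >= 0

Solving the primal: x* = (1.5, 4).
  primal value c^T x* = 29.
Solving the dual: y* = (0, 3.5, 1.5, 0).
  dual value b^T y* = 29.
Strong duality: c^T x* = b^T y*. Confirmed.

29


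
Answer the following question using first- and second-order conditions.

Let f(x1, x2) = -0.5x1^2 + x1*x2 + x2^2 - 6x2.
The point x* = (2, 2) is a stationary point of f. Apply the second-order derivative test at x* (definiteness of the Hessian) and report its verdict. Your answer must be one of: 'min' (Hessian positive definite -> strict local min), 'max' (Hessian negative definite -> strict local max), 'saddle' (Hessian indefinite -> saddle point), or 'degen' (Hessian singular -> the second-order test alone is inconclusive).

Compute the Hessian H = grad^2 f:
  H = [[-1, 1], [1, 2]]
Verify stationarity: grad f(x*) = H x* + g = (0, 0).
Eigenvalues of H: -1.3028, 2.3028.
Eigenvalues have mixed signs, so H is indefinite -> x* is a saddle point.

saddle


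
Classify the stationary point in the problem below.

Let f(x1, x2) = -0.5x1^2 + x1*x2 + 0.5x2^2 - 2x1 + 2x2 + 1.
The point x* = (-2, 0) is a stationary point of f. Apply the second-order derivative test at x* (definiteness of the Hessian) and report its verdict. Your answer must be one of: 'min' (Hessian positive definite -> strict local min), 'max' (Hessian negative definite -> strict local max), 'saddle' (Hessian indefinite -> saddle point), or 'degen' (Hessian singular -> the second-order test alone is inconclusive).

Compute the Hessian H = grad^2 f:
  H = [[-1, 1], [1, 1]]
Verify stationarity: grad f(x*) = H x* + g = (0, 0).
Eigenvalues of H: -1.4142, 1.4142.
Eigenvalues have mixed signs, so H is indefinite -> x* is a saddle point.

saddle


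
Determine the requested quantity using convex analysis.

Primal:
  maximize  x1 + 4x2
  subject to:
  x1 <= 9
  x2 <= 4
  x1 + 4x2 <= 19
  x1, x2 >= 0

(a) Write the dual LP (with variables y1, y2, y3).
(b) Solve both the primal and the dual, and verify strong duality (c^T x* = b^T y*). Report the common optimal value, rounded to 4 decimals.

The standard primal-dual pair for 'max c^T x s.t. A x <= b, x >= 0' is:
  Dual:  min b^T y  s.t.  A^T y >= c,  y >= 0.

So the dual LP is:
  minimize  9y1 + 4y2 + 19y3
  subject to:
    y1 + y3 >= 1
    y2 + 4y3 >= 4
    y1, y2, y3 >= 0

Solving the primal: x* = (3, 4).
  primal value c^T x* = 19.
Solving the dual: y* = (0, 0, 1).
  dual value b^T y* = 19.
Strong duality: c^T x* = b^T y*. Confirmed.

19


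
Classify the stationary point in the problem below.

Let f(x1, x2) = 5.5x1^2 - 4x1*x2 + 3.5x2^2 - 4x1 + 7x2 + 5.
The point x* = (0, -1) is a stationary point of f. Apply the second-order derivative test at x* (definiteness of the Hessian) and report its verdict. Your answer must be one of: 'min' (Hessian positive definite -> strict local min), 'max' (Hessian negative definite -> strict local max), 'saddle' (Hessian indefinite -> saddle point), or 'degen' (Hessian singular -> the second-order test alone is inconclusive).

Compute the Hessian H = grad^2 f:
  H = [[11, -4], [-4, 7]]
Verify stationarity: grad f(x*) = H x* + g = (0, 0).
Eigenvalues of H: 4.5279, 13.4721.
Both eigenvalues > 0, so H is positive definite -> x* is a strict local min.

min


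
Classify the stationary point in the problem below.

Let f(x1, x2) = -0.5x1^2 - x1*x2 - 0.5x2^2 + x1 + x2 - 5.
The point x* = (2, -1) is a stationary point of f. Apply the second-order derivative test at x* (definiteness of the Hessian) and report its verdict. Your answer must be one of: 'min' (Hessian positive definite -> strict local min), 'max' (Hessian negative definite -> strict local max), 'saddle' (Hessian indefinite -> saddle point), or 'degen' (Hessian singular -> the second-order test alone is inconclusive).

Compute the Hessian H = grad^2 f:
  H = [[-1, -1], [-1, -1]]
Verify stationarity: grad f(x*) = H x* + g = (0, 0).
Eigenvalues of H: -2, 0.
H has a zero eigenvalue (singular; negative semidefinite but not definite), so H is neither positive definite, negative definite, nor indefinite. The second-order test alone is inconclusive -> degen.
(Indeed, f is constant along the null direction of H through x*, so x* is not a strict local extremum.)

degen


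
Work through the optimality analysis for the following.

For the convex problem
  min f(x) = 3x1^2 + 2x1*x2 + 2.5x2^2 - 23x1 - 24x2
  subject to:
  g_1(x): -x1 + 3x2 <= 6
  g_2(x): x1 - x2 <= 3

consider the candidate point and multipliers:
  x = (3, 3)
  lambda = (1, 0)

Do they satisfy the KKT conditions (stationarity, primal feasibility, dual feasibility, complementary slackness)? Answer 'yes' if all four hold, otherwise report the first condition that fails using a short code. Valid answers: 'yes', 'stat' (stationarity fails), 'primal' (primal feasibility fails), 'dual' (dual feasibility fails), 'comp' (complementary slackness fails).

Gradient of f: grad f(x) = Q x + c = (1, -3)
Constraint values g_i(x) = a_i^T x - b_i:
  g_1((3, 3)) = 0
  g_2((3, 3)) = -3
Stationarity residual: grad f(x) + sum_i lambda_i a_i = (0, 0)
  -> stationarity OK
Primal feasibility (all g_i <= 0): OK
Dual feasibility (all lambda_i >= 0): OK
Complementary slackness (lambda_i * g_i(x) = 0 for all i): OK

Verdict: yes, KKT holds.

yes


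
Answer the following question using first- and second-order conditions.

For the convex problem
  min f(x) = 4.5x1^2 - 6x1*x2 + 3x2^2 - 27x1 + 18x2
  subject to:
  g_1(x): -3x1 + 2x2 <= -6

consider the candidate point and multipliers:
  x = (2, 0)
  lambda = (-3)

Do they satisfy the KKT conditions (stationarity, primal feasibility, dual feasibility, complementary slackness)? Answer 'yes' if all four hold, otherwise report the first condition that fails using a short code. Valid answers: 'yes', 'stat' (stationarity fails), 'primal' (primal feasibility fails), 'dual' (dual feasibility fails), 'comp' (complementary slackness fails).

Gradient of f: grad f(x) = Q x + c = (-9, 6)
Constraint values g_i(x) = a_i^T x - b_i:
  g_1((2, 0)) = 0
Stationarity residual: grad f(x) + sum_i lambda_i a_i = (0, 0)
  -> stationarity OK
Primal feasibility (all g_i <= 0): OK
Dual feasibility (all lambda_i >= 0): FAILS
Complementary slackness (lambda_i * g_i(x) = 0 for all i): OK

Verdict: the first failing condition is dual_feasibility -> dual.

dual
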